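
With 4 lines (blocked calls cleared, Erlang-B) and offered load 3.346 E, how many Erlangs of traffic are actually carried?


B(4,3.346) = 0.243936 (Erlang-B)
Carried load = a(1 − B) = 3.346·(1 − 0.243936) = 3.346·0.756064 = 2.5298 E

Final: 2.5298 Erlangs


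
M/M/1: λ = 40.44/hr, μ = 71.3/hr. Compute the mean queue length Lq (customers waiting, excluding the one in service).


ρ = 40.44/71.3 = 0.5672
Lq = ρ²/(1−ρ) = 0.3217/0.4328 = 0.7433

Final: 0.7433


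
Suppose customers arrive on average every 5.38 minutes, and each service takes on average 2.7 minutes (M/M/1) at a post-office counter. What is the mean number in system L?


λ = 60/5.38 = 11.1524 /hr
μ = 60/2.7 = 22.2222 /hr
ρ = λ/μ = 11.1524/22.2222 = 0.5019
L = ρ/(1−ρ) = 0.5019/0.4981 = 1.0075

Final: 1.0075


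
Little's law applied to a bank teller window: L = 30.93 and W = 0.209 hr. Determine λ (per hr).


λ = L/W = 30.93/0.209 = 147.9904 /hr

Final: 147.9904 /hr


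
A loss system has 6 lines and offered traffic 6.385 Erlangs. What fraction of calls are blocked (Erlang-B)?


B(c,a) = (a^c/c!) / Σ_{k=0}^{c} a^k/k!
a^6/6! = 94.109380
Σ terms (k=0..6): 1.00000 + 6.38500 + 20.38411 + 43.38419 + 69.25201 + 88.43481 + 94.10938 = 322.949499
B = 94.109380/322.949499 = 0.291406

Final: 0.291406


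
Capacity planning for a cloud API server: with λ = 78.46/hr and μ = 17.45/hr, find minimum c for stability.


Stability requires cμ > λ ⇔ c > λ/μ.
λ/μ = 78.46/17.45 = 4.4963
Minimum integer c = ⌊4.4963⌋ + 1 = 5
Check: 5·17.45 = 87.25 > 78.46, while 4·17.45 = 69.80 ≤ 78.46

Final: 5 servers


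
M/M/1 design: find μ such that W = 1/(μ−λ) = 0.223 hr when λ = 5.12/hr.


W = 1/(μ−λ) ⇒ μ − λ = 1/W = 1/0.223 = 4.4843
μ = λ + 1/W = 5.12 + 4.4843 = 9.6043 per hr

Final: 9.6043 /hr


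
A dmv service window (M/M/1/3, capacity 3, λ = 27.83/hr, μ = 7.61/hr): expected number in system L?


ρ = 27.83/7.61 = 3.6570
L = ρ[1 − (K+1)ρ^K + Kρ^(K+1)] / [(1−ρ)(1−ρ^(K+1))]
Numerator: 3.6570·(1 − 4·48.908647 + 3·178.860400) = 1250.509098
Denominator: (-2.6570)·(-177.860400) = 472.580459
L = 1250.509098/472.580459 = 2.6461

Final: 2.6461


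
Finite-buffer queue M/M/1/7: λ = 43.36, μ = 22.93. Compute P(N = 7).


ρ = λ/μ = 43.36/22.93 = 1.8910
P_K = (1−ρ)ρ^K/(1−ρ^(K+1)) = (-0.8910·86.456277)/(1 − 163.486445)
= -77.030168/-162.486445 = 0.474071

Final: 0.474071


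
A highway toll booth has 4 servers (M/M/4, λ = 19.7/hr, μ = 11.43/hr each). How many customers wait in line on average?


a = λ/μ = 1.7235; ρ = a/4 = 0.4309
P₀ = 0.175187
Lq = P₀·a^c·ρ / (c!·(1−ρ)²) = 0.175187·8.82429·0.4309/(24·0.32389)
= 0.08569

Final: 0.08569


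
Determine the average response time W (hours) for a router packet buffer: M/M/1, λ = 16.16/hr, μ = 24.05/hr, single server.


W = 1/(μ−λ) = 1/(24.05 − 16.16) = 1/7.89 = 0.1267 hr

Final: 0.1267 hr


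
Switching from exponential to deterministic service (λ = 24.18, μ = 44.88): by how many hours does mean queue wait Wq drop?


ρ = 24.18/44.88 = 0.5388
Wq(M/M/1) = ρ/(μ−λ) = 0.5388/20.70 = 0.02603 hr
Wq(M/D/1) = ρ/(2(μ−λ)) = 0.01301 hr
Savings = 0.02603 − 0.01301 = 0.01301 hr

Final: 0.01301 hr


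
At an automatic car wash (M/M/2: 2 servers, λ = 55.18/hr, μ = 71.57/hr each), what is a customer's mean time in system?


a = 0.7710; ρ = 0.3855; P₀ = 0.443526
Lq = P₀·a^c·ρ/(c!(1−ρ)²) = 0.13457
Wq = Lq/λ = 0.13457/55.18 = 0.002439 hr
W = Wq + 1/μ = 0.002439 + 0.01397 = 0.01641 hr

Final: 0.01641 hr


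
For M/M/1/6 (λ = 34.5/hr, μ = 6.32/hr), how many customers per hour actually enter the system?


ρ = 5.4589; P_K = (1−ρ)ρ^6/(1−ρ^7) = 0.816817
λ_eff = λ(1 − P_K) = 34.5·(1 − 0.816817) = 34.5·0.183183 = 6.3198 /hr

Final: 6.3198 /hr


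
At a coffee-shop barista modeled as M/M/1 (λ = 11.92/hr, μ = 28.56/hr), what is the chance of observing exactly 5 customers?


ρ = 11.92/28.56 = 0.4174
P_n = (1−ρ)·ρ^n = (1 − 0.4174)·0.4174^5 = 0.5826·0.012665 = 0.007379

Final: 0.007379


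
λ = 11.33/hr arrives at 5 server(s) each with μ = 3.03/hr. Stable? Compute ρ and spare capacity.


Total capacity cμ = 5·3.03 = 15.15/hr
ρ = λ/(cμ) = 11.33/15.15 = 0.7479
Stable ⇔ ρ < 1: YES
Spare capacity = cμ − λ = 15.15 − 11.33 = 3.82/hr

Final: ρ = 0.7479; stable; margin = 3.82/hr


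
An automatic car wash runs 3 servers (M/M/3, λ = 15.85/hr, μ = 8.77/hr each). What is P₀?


a = λ/μ = 15.85/8.77 = 1.8073; ρ = a/c = 0.6024
Σ_{k=0}^{2} a^k/k! (terms k=0..2) = 1.00000 + 1.80730 + 1.63316 = 4.44046
Tail: a^3/(3!(1−ρ)) = 5.90322/(6·0.3976) = 2.47472
P₀ = 1/(4.44046 + 2.47472) = 1/6.91518 = 0.144609

Final: 0.144609


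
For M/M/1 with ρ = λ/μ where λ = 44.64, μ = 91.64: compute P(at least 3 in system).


ρ = 44.64/91.64 = 0.4871
P(N ≥ n) = ρ^n = 0.4871^3 = 0.115589

Final: 0.115589


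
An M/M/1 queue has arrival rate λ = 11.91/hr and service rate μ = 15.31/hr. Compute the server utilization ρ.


ρ = λ/μ = 11.91/15.31 = 0.7779

Final: 0.7779


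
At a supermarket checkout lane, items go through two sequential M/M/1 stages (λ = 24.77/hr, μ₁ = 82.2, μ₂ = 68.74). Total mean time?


Each node sees arrival rate λ = 24.77/hr (tandem ⇒ throughput preserved).
W₁ = 1/(μ₁−λ) = 1/(82.2−24.77) = 0.01741 hr
W₂ = 1/(μ₂−λ) = 1/(68.74−24.77) = 0.02274 hr
W_total = W₁ + W₂ = 0.01741 + 0.02274 = 0.04016 hr

Final: 0.04016 hr


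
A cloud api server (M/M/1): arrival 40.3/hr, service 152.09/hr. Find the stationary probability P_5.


ρ = 40.3/152.09 = 0.2650
P_n = (1−ρ)·ρ^n = (1 − 0.2650)·0.2650^5 = 0.7350·0.001306 = 0.0009601

Final: 0.0009601


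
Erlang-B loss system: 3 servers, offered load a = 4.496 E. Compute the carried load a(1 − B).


B(3,4.496) = 0.492586 (Erlang-B)
Carried load = a(1 − B) = 4.496·(1 − 0.492586) = 4.496·0.507414 = 2.2813 E

Final: 2.2813 Erlangs


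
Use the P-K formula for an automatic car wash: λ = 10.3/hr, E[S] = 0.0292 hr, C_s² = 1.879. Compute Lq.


ρ = λ·E[S] = 10.3·0.0292 = 0.3008
Lq = ρ²(1+C_s²)/(2(1−ρ)) = 0.09046·(1+1.879)/(2·0.6992)
= 0.09046·2.8790/1.3985 = 0.18622

Final: 0.18622


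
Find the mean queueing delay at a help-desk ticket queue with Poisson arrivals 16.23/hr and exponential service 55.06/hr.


ρ = 16.23/55.06 = 0.2948
Wq = ρ/(μ−λ) = 0.2948/(55.06 − 16.23) = 0.2948/38.83 = 0.007591 hr

Final: 0.007591 hr


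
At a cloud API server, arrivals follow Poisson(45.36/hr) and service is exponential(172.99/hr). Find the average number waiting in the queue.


ρ = 45.36/172.99 = 0.2622
Lq = ρ²/(1−ρ) = 0.06875/0.7378 = 0.09319

Final: 0.09319


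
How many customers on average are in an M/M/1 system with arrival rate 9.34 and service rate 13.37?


ρ = λ/μ = 9.34/13.37 = 0.6986
L = ρ/(1−ρ) = 0.6986/(1 − 0.6986) = 0.6986/0.3014 = 2.3176

Final: 2.3176


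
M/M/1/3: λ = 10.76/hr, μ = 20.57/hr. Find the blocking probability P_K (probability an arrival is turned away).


ρ = λ/μ = 10.76/20.57 = 0.5231
P_K = (1−ρ)ρ^K/(1−ρ^(K+1)) = (0.4769·0.143131)/(1 − 0.074871)
= 0.068260/0.925129 = 0.073785

Final: 0.073785


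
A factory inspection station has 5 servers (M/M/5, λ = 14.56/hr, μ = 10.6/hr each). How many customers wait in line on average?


a = λ/μ = 1.3736; ρ = a/5 = 0.2747
P₀ = 0.252948
Lq = P₀·a^c·ρ / (c!·(1−ρ)²) = 0.252948·4.88965·0.2747/(120·0.52604)
= 0.005383

Final: 0.005383


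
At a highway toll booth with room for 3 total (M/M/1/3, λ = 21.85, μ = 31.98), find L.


ρ = 21.85/31.98 = 0.6832
L = ρ[1 − (K+1)ρ^K + Kρ^(K+1)] / [(1−ρ)(1−ρ^(K+1))]
Numerator: 0.6832·(1 − 4·0.318947 + 3·0.217917) = 0.258239
Denominator: (0.3168)·(0.782083) = 0.247733
L = 0.258239/0.247733 = 1.0424

Final: 1.0424


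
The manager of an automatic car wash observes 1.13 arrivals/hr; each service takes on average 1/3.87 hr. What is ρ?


ρ = λ/μ = 1.13/3.87 = 0.2920

Final: 0.2920


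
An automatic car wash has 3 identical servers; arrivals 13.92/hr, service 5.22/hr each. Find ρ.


ρ = λ/(cμ) = 13.92/(3·5.22) = 13.92/15.66 = 0.8889

Final: 0.8889


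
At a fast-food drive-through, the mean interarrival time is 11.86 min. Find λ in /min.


λ = 1/(interarrival time) in consistent units.
1 minute = 1 min, so λ = 1/11.86 = 0.08432 per minute

Final: 0.08432 /min


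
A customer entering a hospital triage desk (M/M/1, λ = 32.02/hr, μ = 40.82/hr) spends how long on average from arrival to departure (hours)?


W = 1/(μ−λ) = 1/(40.82 − 32.02) = 1/8.80 = 0.1136 hr

Final: 0.1136 hr


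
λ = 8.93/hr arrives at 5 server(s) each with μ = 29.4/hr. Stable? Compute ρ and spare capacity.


Total capacity cμ = 5·29.4 = 147.00/hr
ρ = λ/(cμ) = 8.93/147.00 = 0.06075
Stable ⇔ ρ < 1: YES
Spare capacity = cμ − λ = 147.00 − 8.93 = 138.07/hr

Final: ρ = 0.06075; stable; margin = 138.07/hr


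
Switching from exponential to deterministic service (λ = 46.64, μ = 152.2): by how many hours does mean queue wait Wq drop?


ρ = 46.64/152.2 = 0.3064
Wq(M/M/1) = ρ/(μ−λ) = 0.3064/105.56 = 0.002903 hr
Wq(M/D/1) = ρ/(2(μ−λ)) = 0.001451 hr
Savings = 0.002903 − 0.001451 = 0.001451 hr

Final: 0.001451 hr


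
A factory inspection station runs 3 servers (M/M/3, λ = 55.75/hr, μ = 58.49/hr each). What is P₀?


a = λ/μ = 55.75/58.49 = 0.9532; ρ = a/c = 0.3177
Σ_{k=0}^{2} a^k/k! (terms k=0..2) = 1.00000 + 0.95315 + 0.45425 = 2.40741
Tail: a^3/(3!(1−ρ)) = 0.86594/(6·0.6823) = 0.21153
P₀ = 1/(2.40741 + 0.21153) = 1/2.61894 = 0.381834

Final: 0.381834


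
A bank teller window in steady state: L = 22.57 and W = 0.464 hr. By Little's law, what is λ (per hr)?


λ = L/W = 22.57/0.464 = 48.6422 /hr

Final: 48.6422 /hr


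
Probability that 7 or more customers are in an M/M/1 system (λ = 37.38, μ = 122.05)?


ρ = 37.38/122.05 = 0.3063
P(N ≥ n) = ρ^n = 0.3063^7 = 0.0002528

Final: 0.0002528


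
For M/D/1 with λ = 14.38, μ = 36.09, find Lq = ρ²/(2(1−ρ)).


ρ = 14.38/36.09 = 0.3984
M/D/1: Lq = ρ²/(2(1−ρ)) = 0.1588/(2·0.6016) = 0.13196

Final: 0.13196


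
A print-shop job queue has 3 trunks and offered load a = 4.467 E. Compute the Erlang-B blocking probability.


B(c,a) = (a^c/c!) / Σ_{k=0}^{c} a^k/k!
a^3/3! = 14.855819
Σ terms (k=0..3): 1.00000 + 4.46700 + 9.97704 + 14.85582 = 30.299864
B = 14.855819/30.299864 = 0.490293

Final: 0.490293


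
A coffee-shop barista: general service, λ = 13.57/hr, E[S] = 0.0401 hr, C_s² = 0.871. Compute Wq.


ρ = λ·E[S] = 13.57·0.0401 = 0.5442
E[S²] = E[S]²(1+C_s²) = 0.0401²·(1+0.871) = 0.003009
Wq = λ·E[S²]/(2(1−ρ)) = 13.57·0.003009/(2·0.4558) = 0.04478 hr

Final: 0.04478 hr


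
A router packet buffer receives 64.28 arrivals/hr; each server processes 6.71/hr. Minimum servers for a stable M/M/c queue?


Stability requires cμ > λ ⇔ c > λ/μ.
λ/μ = 64.28/6.71 = 9.5797
Minimum integer c = ⌊9.5797⌋ + 1 = 10
Check: 10·6.71 = 67.10 > 64.28, while 9·6.71 = 60.39 ≤ 64.28

Final: 10 servers


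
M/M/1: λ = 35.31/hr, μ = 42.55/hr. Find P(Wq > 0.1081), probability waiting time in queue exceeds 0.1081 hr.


ρ = 35.31/42.55 = 0.8298
P(Wq > t) = ρ·e^{−(μ−λ)t} = 0.8298·e^{−0.7826}
= 0.8298·0.457196 = 0.379402

Final: 0.379402


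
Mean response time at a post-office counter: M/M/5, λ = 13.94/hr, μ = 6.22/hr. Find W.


a = 2.2412; ρ = 0.4482; P₀ = 0.104890
Lq = P₀·a^c·ρ/(c!(1−ρ)²) = 0.07276
Wq = Lq/λ = 0.07276/13.94 = 0.005220 hr
W = Wq + 1/μ = 0.005220 + 0.16077 = 0.16599 hr

Final: 0.16599 hr


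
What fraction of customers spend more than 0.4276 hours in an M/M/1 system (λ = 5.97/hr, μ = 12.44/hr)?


W ~ Exponential(μ−λ) for M/M/1.
μ − λ = 12.44 − 5.97 = 6.4700
P(W > t) = e^{−(μ−λ)t} = e^{−2.7666} = 0.062877

Final: 0.062877


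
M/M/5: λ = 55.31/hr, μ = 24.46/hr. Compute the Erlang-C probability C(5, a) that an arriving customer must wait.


a = λ/μ = 2.2612; ρ = a/5 = 0.4522
P₀ = 0.102736 (from M/M/c formula)
C(c,a) = [a^c/(c!(1−ρ))]·P₀ = [59.12022/(120·0.5478)]·0.102736
= 0.89944·0.102736 = 0.092404

Final: 0.092404


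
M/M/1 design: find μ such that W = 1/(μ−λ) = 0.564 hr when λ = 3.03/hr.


W = 1/(μ−λ) ⇒ μ − λ = 1/W = 1/0.564 = 1.7730
μ = λ + 1/W = 3.03 + 1.7730 = 4.8030 per hr

Final: 4.8030 /hr


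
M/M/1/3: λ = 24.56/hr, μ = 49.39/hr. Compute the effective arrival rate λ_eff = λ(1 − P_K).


ρ = 0.4973; P_K = (1−ρ)ρ^3/(1−ρ^4) = 0.065843
λ_eff = λ(1 − P_K) = 24.56·(1 − 0.065843) = 24.56·0.934157 = 22.9429 /hr

Final: 22.9429 /hr


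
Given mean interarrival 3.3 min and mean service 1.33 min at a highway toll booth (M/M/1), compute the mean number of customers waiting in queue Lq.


λ = 60/3.3 = 18.1818 /hr
μ = 60/1.33 = 45.1128 /hr
ρ = λ/μ = 18.1818/45.1128 = 0.4030
Lq = ρ²/(1−ρ) = 0.1624/0.5970 = 0.2721

Final: 0.2721


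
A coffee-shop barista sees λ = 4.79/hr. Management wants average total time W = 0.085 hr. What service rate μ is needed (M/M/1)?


W = 1/(μ−λ) ⇒ μ − λ = 1/W = 1/0.085 = 11.7647
μ = λ + 1/W = 4.79 + 11.7647 = 16.5547 per hr

Final: 16.5547 /hr


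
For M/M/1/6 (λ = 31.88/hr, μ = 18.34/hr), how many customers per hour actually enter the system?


ρ = 1.7383; P_K = (1−ρ)ρ^6/(1−ρ^7) = 0.433763
λ_eff = λ(1 − P_K) = 31.88·(1 − 0.433763) = 31.88·0.566237 = 18.0516 /hr

Final: 18.0516 /hr


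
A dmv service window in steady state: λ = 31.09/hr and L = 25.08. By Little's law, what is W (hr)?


W = L/λ = 25.08/31.09 = 0.8067 hr

Final: 0.8067 hr


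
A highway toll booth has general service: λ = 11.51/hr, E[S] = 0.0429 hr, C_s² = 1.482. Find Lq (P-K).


ρ = λ·E[S] = 11.51·0.0429 = 0.4938
Lq = ρ²(1+C_s²)/(2(1−ρ)) = 0.2438·(1+1.482)/(2·0.5062)
= 0.2438·2.4820/1.0124 = 0.59772

Final: 0.59772


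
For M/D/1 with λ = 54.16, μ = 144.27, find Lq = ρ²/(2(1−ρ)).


ρ = 54.16/144.27 = 0.3754
M/D/1: Lq = ρ²/(2(1−ρ)) = 0.1409/(2·0.6246) = 0.11282

Final: 0.11282


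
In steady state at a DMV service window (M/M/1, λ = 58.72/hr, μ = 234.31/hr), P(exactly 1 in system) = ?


ρ = 58.72/234.31 = 0.2506
P_n = (1−ρ)·ρ^n = (1 − 0.2506)·0.2506^1 = 0.7494·0.250608 = 0.187804

Final: 0.187804


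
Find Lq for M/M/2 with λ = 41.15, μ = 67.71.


a = λ/μ = 0.6077; ρ = a/2 = 0.3039
P₀ = 0.533896
Lq = P₀·a^c·ρ / (c!·(1−ρ)²) = 0.533896·0.36935·0.3039/(2·0.48460)
= 0.06183

Final: 0.06183


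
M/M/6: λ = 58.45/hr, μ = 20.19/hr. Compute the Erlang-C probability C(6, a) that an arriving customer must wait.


a = λ/μ = 2.8950; ρ = a/6 = 0.4825
P₀ = 0.054554 (from M/M/c formula)
C(c,a) = [a^c/(c!(1−ρ))]·P₀ = [588.69342/(720·0.5175)]·0.054554
= 1.57996·0.054554 = 0.086193

Final: 0.086193


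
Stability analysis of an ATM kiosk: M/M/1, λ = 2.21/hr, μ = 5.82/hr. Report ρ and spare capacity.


Total capacity cμ = 1·5.82 = 5.82/hr
ρ = λ/(cμ) = 2.21/5.82 = 0.3797
Stable ⇔ ρ < 1: YES
Spare capacity = cμ − λ = 5.82 − 2.21 = 3.61/hr

Final: ρ = 0.3797; stable; margin = 3.61/hr


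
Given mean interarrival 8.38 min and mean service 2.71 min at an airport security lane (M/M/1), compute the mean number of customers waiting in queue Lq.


λ = 60/8.38 = 7.1599 /hr
μ = 60/2.71 = 22.1402 /hr
ρ = λ/μ = 7.1599/22.1402 = 0.3234
Lq = ρ²/(1−ρ) = 0.1046/0.6766 = 0.1546

Final: 0.1546


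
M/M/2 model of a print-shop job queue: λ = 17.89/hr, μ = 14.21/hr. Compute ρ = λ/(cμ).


ρ = λ/(cμ) = 17.89/(2·14.21) = 17.89/28.42 = 0.6295

Final: 0.6295


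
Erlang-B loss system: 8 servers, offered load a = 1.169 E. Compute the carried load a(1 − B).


B(8,1.169) = 0.00002687 (Erlang-B)
Carried load = a(1 − B) = 1.169·(1 − 0.00002687) = 1.169·0.999973 = 1.1690 E

Final: 1.1690 Erlangs


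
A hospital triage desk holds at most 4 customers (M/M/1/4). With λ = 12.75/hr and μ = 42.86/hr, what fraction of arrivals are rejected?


ρ = λ/μ = 12.75/42.86 = 0.2975
P_K = (1−ρ)ρ^K/(1−ρ^(K+1)) = (0.7025·0.007831)/(1 − 0.002330)
= 0.005502/0.997670 = 0.005514

Final: 0.005514


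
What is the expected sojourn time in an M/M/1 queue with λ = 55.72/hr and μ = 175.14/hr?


W = 1/(μ−λ) = 1/(175.14 − 55.72) = 1/119.42 = 0.008374 hr

Final: 0.008374 hr


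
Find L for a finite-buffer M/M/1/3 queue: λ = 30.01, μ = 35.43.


ρ = 30.01/35.43 = 0.8470
L = ρ[1 − (K+1)ρ^K + Kρ^(K+1)] / [(1−ρ)(1−ρ^(K+1))]
Numerator: 0.8470·(1 − 4·0.607693 + 3·0.514730) = 0.096066
Denominator: (0.1530)·(0.485270) = 0.074236
L = 0.096066/0.074236 = 1.2941

Final: 1.2941


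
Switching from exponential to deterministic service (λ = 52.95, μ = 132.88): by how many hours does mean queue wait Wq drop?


ρ = 52.95/132.88 = 0.3985
Wq(M/M/1) = ρ/(μ−λ) = 0.3985/79.93 = 0.004985 hr
Wq(M/D/1) = ρ/(2(μ−λ)) = 0.002493 hr
Savings = 0.004985 − 0.002493 = 0.002493 hr

Final: 0.002493 hr


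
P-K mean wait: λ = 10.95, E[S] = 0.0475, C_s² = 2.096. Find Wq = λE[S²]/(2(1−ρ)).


ρ = λ·E[S] = 10.95·0.0475 = 0.5201
E[S²] = E[S]²(1+C_s²) = 0.0475²·(1+2.096) = 0.006985
Wq = λ·E[S²]/(2(1−ρ)) = 10.95·0.006985/(2·0.4799) = 0.07970 hr

Final: 0.07970 hr


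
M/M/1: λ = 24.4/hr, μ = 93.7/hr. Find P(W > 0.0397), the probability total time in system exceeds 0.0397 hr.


W ~ Exponential(μ−λ) for M/M/1.
μ − λ = 93.7 − 24.4 = 69.3000
P(W > t) = e^{−(μ−λ)t} = e^{−2.7512} = 0.063851

Final: 0.063851


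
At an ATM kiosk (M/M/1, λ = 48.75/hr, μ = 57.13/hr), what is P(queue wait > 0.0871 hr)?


ρ = 48.75/57.13 = 0.8533
P(Wq > t) = ρ·e^{−(μ−λ)t} = 0.8533·e^{−0.7299}
= 0.8533·0.481958 = 0.411263

Final: 0.411263


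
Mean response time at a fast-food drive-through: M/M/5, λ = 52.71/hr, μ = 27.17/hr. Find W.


a = 1.9400; ρ = 0.3880; P₀ = 0.142793
Lq = P₀·a^c·ρ/(c!(1−ρ)²) = 0.03387
Wq = Lq/λ = 0.03387/52.71 = 0.0006427 hr
W = Wq + 1/μ = 0.0006427 + 0.03681 = 0.03745 hr

Final: 0.03745 hr


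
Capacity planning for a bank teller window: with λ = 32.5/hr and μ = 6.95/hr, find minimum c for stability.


Stability requires cμ > λ ⇔ c > λ/μ.
λ/μ = 32.5/6.95 = 4.6763
Minimum integer c = ⌊4.6763⌋ + 1 = 5
Check: 5·6.95 = 34.75 > 32.5, while 4·6.95 = 27.80 ≤ 32.5

Final: 5 servers


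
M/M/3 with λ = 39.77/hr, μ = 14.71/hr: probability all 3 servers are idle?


a = λ/μ = 39.77/14.71 = 2.7036; ρ = a/c = 0.9012
Σ_{k=0}^{2} a^k/k! (terms k=0..2) = 1.00000 + 2.70360 + 3.65473 = 7.35834
Tail: a^3/(3!(1−ρ)) = 19.76190/(6·0.09880) = 33.33688
P₀ = 1/(7.35834 + 33.33688) = 1/40.69522 = 0.024573

Final: 0.024573


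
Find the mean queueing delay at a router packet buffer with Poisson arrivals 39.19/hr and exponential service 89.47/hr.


ρ = 39.19/89.47 = 0.4380
Wq = ρ/(μ−λ) = 0.4380/(89.47 − 39.19) = 0.4380/50.28 = 0.008712 hr

Final: 0.008712 hr


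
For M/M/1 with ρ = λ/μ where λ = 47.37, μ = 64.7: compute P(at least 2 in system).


ρ = 47.37/64.7 = 0.7321
P(N ≥ n) = ρ^n = 0.7321^2 = 0.536041

Final: 0.536041


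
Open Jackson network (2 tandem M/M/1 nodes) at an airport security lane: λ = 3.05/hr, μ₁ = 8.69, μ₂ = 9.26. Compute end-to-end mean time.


Each node sees arrival rate λ = 3.05/hr (tandem ⇒ throughput preserved).
W₁ = 1/(μ₁−λ) = 1/(8.69−3.05) = 0.17730 hr
W₂ = 1/(μ₂−λ) = 1/(9.26−3.05) = 0.16103 hr
W_total = W₁ + W₂ = 0.17730 + 0.16103 = 0.33834 hr

Final: 0.33834 hr


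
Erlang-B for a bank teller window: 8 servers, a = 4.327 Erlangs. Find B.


B(c,a) = (a^c/c!) / Σ_{k=0}^{c} a^k/k!
a^8/8! = 3.047717
Σ terms (k=0..8): 1.00000 + 4.32700 + 9.36146 + 13.50235 + 14.60617 + 12.64018 + 9.11568 + 5.63479 + 3.04772 = 73.235348
B = 3.047717/73.235348 = 0.041615

Final: 0.041615


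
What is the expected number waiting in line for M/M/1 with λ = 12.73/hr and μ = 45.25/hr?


ρ = 12.73/45.25 = 0.2813
Lq = ρ²/(1−ρ) = 0.07914/0.7187 = 0.1101

Final: 0.1101


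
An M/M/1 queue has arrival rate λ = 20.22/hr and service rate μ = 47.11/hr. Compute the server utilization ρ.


ρ = λ/μ = 20.22/47.11 = 0.4292

Final: 0.4292


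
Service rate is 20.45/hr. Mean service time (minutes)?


Mean service time = 1/μ = 1/20.45 hour = 0.04890 hour
In minutes: 0.04890 × 60 = 2.9340 min

Final: 2.9340 min


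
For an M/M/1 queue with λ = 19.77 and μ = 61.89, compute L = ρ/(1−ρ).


ρ = λ/μ = 19.77/61.89 = 0.3194
L = ρ/(1−ρ) = 0.3194/(1 − 0.3194) = 0.3194/0.6806 = 0.4694

Final: 0.4694


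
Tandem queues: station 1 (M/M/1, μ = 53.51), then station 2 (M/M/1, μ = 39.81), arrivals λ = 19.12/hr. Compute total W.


Each node sees arrival rate λ = 19.12/hr (tandem ⇒ throughput preserved).
W₁ = 1/(μ₁−λ) = 1/(53.51−19.12) = 0.02908 hr
W₂ = 1/(μ₂−λ) = 1/(39.81−19.12) = 0.04833 hr
W_total = W₁ + W₂ = 0.02908 + 0.04833 = 0.07741 hr

Final: 0.07741 hr


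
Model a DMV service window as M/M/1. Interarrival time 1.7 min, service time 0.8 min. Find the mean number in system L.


λ = 60/1.7 = 35.2941 /hr
μ = 60/0.8 = 75.0000 /hr
ρ = λ/μ = 35.2941/75.0000 = 0.4706
L = ρ/(1−ρ) = 0.4706/0.5294 = 0.8889

Final: 0.8889


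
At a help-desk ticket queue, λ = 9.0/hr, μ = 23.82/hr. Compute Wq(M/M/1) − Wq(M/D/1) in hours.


ρ = 9.0/23.82 = 0.3778
Wq(M/M/1) = ρ/(μ−λ) = 0.3778/14.82 = 0.02549 hr
Wq(M/D/1) = ρ/(2(μ−λ)) = 0.01275 hr
Savings = 0.02549 − 0.01275 = 0.01275 hr

Final: 0.01275 hr


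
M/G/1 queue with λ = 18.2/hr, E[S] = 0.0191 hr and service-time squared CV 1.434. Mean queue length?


ρ = λ·E[S] = 18.2·0.0191 = 0.3476
Lq = ρ²(1+C_s²)/(2(1−ρ)) = 0.1208·(1+1.434)/(2·0.6524)
= 0.1208·2.4340/1.3048 = 0.22542

Final: 0.22542


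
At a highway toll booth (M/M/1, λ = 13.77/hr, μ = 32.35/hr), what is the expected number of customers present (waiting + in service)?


ρ = λ/μ = 13.77/32.35 = 0.4257
L = ρ/(1−ρ) = 0.4257/(1 − 0.4257) = 0.4257/0.5743 = 0.7411

Final: 0.7411


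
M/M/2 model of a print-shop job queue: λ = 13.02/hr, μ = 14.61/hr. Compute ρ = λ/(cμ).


ρ = λ/(cμ) = 13.02/(2·14.61) = 13.02/29.22 = 0.4456

Final: 0.4456


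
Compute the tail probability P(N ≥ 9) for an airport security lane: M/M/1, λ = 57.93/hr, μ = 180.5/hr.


ρ = 57.93/180.5 = 0.3209
P(N ≥ n) = ρ^n = 0.3209^9 = 0.00003613

Final: 0.00003613


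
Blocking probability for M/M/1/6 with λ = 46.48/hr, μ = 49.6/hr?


ρ = λ/μ = 46.48/49.6 = 0.9371
P_K = (1−ρ)ρ^K/(1−ρ^(K+1)) = (0.06290·0.677184)/(1 − 0.634587)
= 0.042597/0.365413 = 0.116572

Final: 0.116572


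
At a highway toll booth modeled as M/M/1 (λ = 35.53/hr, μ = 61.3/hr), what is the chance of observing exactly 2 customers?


ρ = 35.53/61.3 = 0.5796
P_n = (1−ρ)·ρ^n = (1 − 0.5796)·0.5796^2 = 0.4204·0.335946 = 0.141229

Final: 0.141229


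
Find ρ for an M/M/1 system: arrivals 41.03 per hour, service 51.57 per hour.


ρ = λ/μ = 41.03/51.57 = 0.7956

Final: 0.7956


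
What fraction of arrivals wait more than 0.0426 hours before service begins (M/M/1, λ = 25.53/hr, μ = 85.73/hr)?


ρ = 25.53/85.73 = 0.2978
P(Wq > t) = ρ·e^{−(μ−λ)t} = 0.2978·e^{−2.5645}
= 0.2978·0.076956 = 0.022917

Final: 0.022917


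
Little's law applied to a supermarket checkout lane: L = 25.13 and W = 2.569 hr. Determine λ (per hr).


λ = L/W = 25.13/2.569 = 9.7820 /hr

Final: 9.7820 /hr


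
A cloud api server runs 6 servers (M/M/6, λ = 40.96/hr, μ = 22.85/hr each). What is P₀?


a = λ/μ = 40.96/22.85 = 1.7926; ρ = a/c = 0.2988
Σ_{k=0}^{5} a^k/k! (terms k=0..5) = 1.00000 + 1.79256 + 1.60664 + 0.96000 + 0.43021 + 0.15424 = 5.94364
Tail: a^6/(6!(1−ρ)) = 33.17741/(720·0.7012) = 0.06571
P₀ = 1/(5.94364 + 0.06571) = 1/6.00935 = 0.166407

Final: 0.166407


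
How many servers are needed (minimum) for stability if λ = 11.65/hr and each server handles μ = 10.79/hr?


Stability requires cμ > λ ⇔ c > λ/μ.
λ/μ = 11.65/10.79 = 1.0797
Minimum integer c = ⌊1.0797⌋ + 1 = 2
Check: 2·10.79 = 21.58 > 11.65, while 1·10.79 = 10.79 ≤ 11.65

Final: 2 servers


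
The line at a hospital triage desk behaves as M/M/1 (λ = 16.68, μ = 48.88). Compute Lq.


ρ = 16.68/48.88 = 0.3412
Lq = ρ²/(1−ρ) = 0.1164/0.6588 = 0.1768

Final: 0.1768


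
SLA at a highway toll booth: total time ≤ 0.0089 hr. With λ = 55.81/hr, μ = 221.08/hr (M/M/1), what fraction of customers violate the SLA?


W ~ Exponential(μ−λ) for M/M/1.
μ − λ = 221.08 − 55.81 = 165.2700
P(W > t) = e^{−(μ−λ)t} = e^{−1.4709} = 0.229718

Final: 0.229718


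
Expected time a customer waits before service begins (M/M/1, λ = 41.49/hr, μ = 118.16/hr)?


ρ = 41.49/118.16 = 0.3511
Wq = ρ/(μ−λ) = 0.3511/(118.16 − 41.49) = 0.3511/76.67 = 0.004580 hr

Final: 0.004580 hr


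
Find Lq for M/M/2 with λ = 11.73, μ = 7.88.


a = λ/μ = 1.4886; ρ = a/2 = 0.7443
P₀ = 0.146599
Lq = P₀·a^c·ρ / (c!·(1−ρ)²) = 0.146599·2.21587·0.7443/(2·0.06539)
= 1.84879

Final: 1.84879


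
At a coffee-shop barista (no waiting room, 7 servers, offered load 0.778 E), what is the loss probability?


B(c,a) = (a^c/c!) / Σ_{k=0}^{c} a^k/k!
a^7/7! = 0.00003423
Σ terms (k=0..7): 1.00000 + 0.77800 + 0.30264 + 0.07849 + 0.01527 + 0.002375 + 0.0003080 + 0.00003423 = 2.177110
B = 0.00003423/2.177110 = 0.00001572

Final: 0.00001572


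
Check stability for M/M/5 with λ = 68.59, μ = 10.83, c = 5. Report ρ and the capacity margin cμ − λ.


Total capacity cμ = 5·10.83 = 54.15/hr
ρ = λ/(cμ) = 68.59/54.15 = 1.2667
Stable ⇔ ρ < 1: NO
Spare capacity = cμ − λ = 54.15 − 68.59 = -14.44/hr

Final: ρ = 1.2667; unstable; margin = -14.44/hr


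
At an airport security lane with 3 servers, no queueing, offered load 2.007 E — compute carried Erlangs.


B(3,2.007) = 0.211573 (Erlang-B)
Carried load = a(1 − B) = 2.007·(1 − 0.211573) = 2.007·0.788427 = 1.5824 E

Final: 1.5824 Erlangs


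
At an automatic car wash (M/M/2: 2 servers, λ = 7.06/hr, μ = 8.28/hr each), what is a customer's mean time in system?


a = 0.8527; ρ = 0.4263; P₀ = 0.402202
Lq = P₀·a^c·ρ/(c!(1−ρ)²) = 0.18940
Wq = Lq/λ = 0.18940/7.06 = 0.02683 hr
W = Wq + 1/μ = 0.02683 + 0.12077 = 0.14760 hr

Final: 0.14760 hr


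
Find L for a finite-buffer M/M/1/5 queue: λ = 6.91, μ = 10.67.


ρ = 6.91/10.67 = 0.6476
L = ρ[1 − (K+1)ρ^K + Kρ^(K+1)] / [(1−ρ)(1−ρ^(K+1))]
Numerator: 0.6476·(1 − 6·0.113912 + 5·0.073770) = 0.443860
Denominator: (0.3524)·(0.926230) = 0.326394
L = 0.443860/0.326394 = 1.3599

Final: 1.3599


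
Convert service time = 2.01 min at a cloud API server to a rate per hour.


μ = 1/(service time) in consistent units.
1 hour = 60 min, so μ = 60/2.01 = 29.8507 per hour

Final: 29.8507 /hr


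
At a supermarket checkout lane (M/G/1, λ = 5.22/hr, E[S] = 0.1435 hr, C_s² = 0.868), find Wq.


ρ = λ·E[S] = 5.22·0.1435 = 0.7491
E[S²] = E[S]²(1+C_s²) = 0.1435²·(1+0.868) = 0.038466
Wq = λ·E[S²]/(2(1−ρ)) = 5.22·0.038466/(2·0.2509) = 0.40010 hr

Final: 0.40010 hr


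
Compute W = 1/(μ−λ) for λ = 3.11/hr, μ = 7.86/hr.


W = 1/(μ−λ) = 1/(7.86 − 3.11) = 1/4.75 = 0.2105 hr

Final: 0.2105 hr


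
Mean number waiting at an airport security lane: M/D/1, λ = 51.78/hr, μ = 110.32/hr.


ρ = 51.78/110.32 = 0.4694
M/D/1: Lq = ρ²/(2(1−ρ)) = 0.2203/(2·0.5306) = 0.20758

Final: 0.20758


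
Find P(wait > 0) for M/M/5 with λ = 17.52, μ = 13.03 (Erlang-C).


a = λ/μ = 1.3446; ρ = a/5 = 0.2689
P₀ = 0.260417 (from M/M/c formula)
C(c,a) = [a^c/(c!(1−ρ))]·P₀ = [4.39489/(120·0.7311)]·0.260417
= 0.05010·0.260417 = 0.013046

Final: 0.013046


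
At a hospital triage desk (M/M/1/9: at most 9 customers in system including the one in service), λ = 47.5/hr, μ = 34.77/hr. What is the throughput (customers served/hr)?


ρ = 1.3661; P_K = (1−ρ)ρ^9/(1−ρ^10) = 0.280384
λ_eff = λ(1 − P_K) = 47.5·(1 − 0.280384) = 47.5·0.719616 = 34.1818 /hr

Final: 34.1818 /hr


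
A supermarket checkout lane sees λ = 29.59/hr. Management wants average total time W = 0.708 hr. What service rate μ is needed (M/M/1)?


W = 1/(μ−λ) ⇒ μ − λ = 1/W = 1/0.708 = 1.4124
μ = λ + 1/W = 29.59 + 1.4124 = 31.0024 per hr

Final: 31.0024 /hr


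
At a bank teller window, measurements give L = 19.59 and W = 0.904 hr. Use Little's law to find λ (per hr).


λ = L/W = 19.59/0.904 = 21.6704 /hr

Final: 21.6704 /hr


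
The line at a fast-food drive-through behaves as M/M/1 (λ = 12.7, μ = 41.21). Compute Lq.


ρ = 12.7/41.21 = 0.3082
Lq = ρ²/(1−ρ) = 0.09497/0.6918 = 0.1373

Final: 0.1373


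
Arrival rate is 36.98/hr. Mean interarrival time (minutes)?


Mean interarrival time = 1/λ = 1/36.98 hour = 0.02704 hour
In minutes: 0.02704 × 60 = 1.6225 min

Final: 1.6225 min


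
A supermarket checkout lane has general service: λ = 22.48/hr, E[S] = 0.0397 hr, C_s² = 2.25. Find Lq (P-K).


ρ = λ·E[S] = 22.48·0.0397 = 0.8925
Lq = ρ²(1+C_s²)/(2(1−ρ)) = 0.7965·(1+2.25)/(2·0.1075)
= 0.7965·3.2500/0.2151 = 12.03485

Final: 12.03485


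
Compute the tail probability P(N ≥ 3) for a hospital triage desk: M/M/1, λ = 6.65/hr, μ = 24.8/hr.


ρ = 6.65/24.8 = 0.2681
P(N ≥ n) = ρ^n = 0.2681^3 = 0.019280

Final: 0.019280


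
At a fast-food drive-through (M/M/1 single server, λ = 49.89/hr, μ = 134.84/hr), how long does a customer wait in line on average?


ρ = 49.89/134.84 = 0.3700
Wq = ρ/(μ−λ) = 0.3700/(134.84 − 49.89) = 0.3700/84.95 = 0.004355 hr

Final: 0.004355 hr


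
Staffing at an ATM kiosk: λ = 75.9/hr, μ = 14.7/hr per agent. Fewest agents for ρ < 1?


Stability requires cμ > λ ⇔ c > λ/μ.
λ/μ = 75.9/14.7 = 5.1633
Minimum integer c = ⌊5.1633⌋ + 1 = 6
Check: 6·14.7 = 88.20 > 75.9, while 5·14.7 = 73.50 ≤ 75.9

Final: 6 servers


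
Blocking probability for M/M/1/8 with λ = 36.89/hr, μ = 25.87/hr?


ρ = λ/μ = 36.89/25.87 = 1.4260
P_K = (1−ρ)ρ^K/(1−ρ^(K+1)) = (-0.4260·17.096130)/(1 − 24.378672)
= -7.282542/-23.378672 = 0.311504

Final: 0.311504


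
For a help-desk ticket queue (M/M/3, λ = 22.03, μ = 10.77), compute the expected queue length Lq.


a = λ/μ = 2.0455; ρ = a/3 = 0.6818
P₀ = 0.103942
Lq = P₀·a^c·ρ / (c!·(1−ρ)²) = 0.103942·8.55847·0.6818/(6·0.10123)
= 0.99862

Final: 0.99862


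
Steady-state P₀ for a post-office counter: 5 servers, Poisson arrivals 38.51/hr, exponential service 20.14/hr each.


a = λ/μ = 38.51/20.14 = 1.9121; ρ = a/c = 0.3824
Σ_{k=0}^{4} a^k/k! (terms k=0..4) = 1.00000 + 1.91212 + 1.82809 + 1.16517 + 0.55699 = 6.46237
Tail: a^5/(5!(1−ρ)) = 25.56055/(120·0.6176) = 0.34490
P₀ = 1/(6.46237 + 0.34490) = 1/6.80727 = 0.146902

Final: 0.146902


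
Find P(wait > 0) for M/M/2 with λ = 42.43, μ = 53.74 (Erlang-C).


a = λ/μ = 0.7895; ρ = a/2 = 0.3948
P₀ = 0.433927 (from M/M/c formula)
C(c,a) = [a^c/(c!(1−ρ))]·P₀ = [0.62338/(2·0.6052)]·0.433927
= 0.51499·0.433927 = 0.223469

Final: 0.223469


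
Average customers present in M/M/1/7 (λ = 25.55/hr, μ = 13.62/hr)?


ρ = 25.55/13.62 = 1.8759
L = ρ[1 − (K+1)ρ^K + Kρ^(K+1)] / [(1−ρ)(1−ρ^(K+1))]
Numerator: 1.8759·(1 − 8·81.751660 + 7·153.359391) = 788.828035
Denominator: (-0.8759)·(-152.359391) = 133.454298
L = 788.828035/133.454298 = 5.9108

Final: 5.9108


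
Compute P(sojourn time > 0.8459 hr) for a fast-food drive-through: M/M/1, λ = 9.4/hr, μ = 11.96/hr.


W ~ Exponential(μ−λ) for M/M/1.
μ − λ = 11.96 − 9.4 = 2.5600
P(W > t) = e^{−(μ−λ)t} = e^{−2.1655} = 0.114692

Final: 0.114692


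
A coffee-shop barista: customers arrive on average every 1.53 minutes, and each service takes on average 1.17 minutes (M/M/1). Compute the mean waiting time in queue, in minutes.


λ = 60/1.53 = 39.2157 /hr
μ = 60/1.17 = 51.2821 /hr
ρ = λ/μ = 39.2157/51.2821 = 0.7647
Wq = ρ/(μ−λ) = 0.7647/(51.2821−39.2157) = 0.06338 hr
In minutes: 0.06338·60 = 3.803 min

Final: 3.803 min


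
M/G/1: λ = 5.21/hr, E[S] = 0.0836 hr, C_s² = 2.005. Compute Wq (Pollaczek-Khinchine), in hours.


ρ = λ·E[S] = 5.21·0.0836 = 0.4356
E[S²] = E[S]²(1+C_s²) = 0.0836²·(1+2.005) = 0.021002
Wq = λ·E[S²]/(2(1−ρ)) = 5.21·0.021002/(2·0.5644) = 0.09693 hr

Final: 0.09693 hr


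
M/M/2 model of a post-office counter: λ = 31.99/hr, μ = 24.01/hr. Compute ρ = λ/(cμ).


ρ = λ/(cμ) = 31.99/(2·24.01) = 31.99/48.02 = 0.6662

Final: 0.6662


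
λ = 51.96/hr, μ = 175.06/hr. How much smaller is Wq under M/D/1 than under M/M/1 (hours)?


ρ = 51.96/175.06 = 0.2968
Wq(M/M/1) = ρ/(μ−λ) = 0.2968/123.10 = 0.002411 hr
Wq(M/D/1) = ρ/(2(μ−λ)) = 0.001206 hr
Savings = 0.002411 − 0.001206 = 0.001206 hr

Final: 0.001206 hr


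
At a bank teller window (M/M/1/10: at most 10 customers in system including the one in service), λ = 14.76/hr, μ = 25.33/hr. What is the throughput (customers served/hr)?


ρ = 0.5827; P_K = (1−ρ)ρ^10/(1−ρ^11) = 0.001888
λ_eff = λ(1 − P_K) = 14.76·(1 − 0.001888) = 14.76·0.998112 = 14.7321 /hr

Final: 14.7321 /hr


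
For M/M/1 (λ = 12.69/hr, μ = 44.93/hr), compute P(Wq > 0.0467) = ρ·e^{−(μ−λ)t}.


ρ = 12.69/44.93 = 0.2824
P(Wq > t) = ρ·e^{−(μ−λ)t} = 0.2824·e^{−1.5056}
= 0.2824·0.221882 = 0.062668

Final: 0.062668


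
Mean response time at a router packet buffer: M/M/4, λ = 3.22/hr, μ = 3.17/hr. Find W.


a = 1.0158; ρ = 0.2539; P₀ = 0.361558
Lq = P₀·a^c·ρ/(c!(1−ρ)²) = 0.007317
Wq = Lq/λ = 0.007317/3.22 = 0.002272 hr
W = Wq + 1/μ = 0.002272 + 0.31546 = 0.31773 hr

Final: 0.31773 hr


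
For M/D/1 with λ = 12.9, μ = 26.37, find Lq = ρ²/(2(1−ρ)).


ρ = 12.9/26.37 = 0.4892
M/D/1: Lq = ρ²/(2(1−ρ)) = 0.2393/(2·0.5108) = 0.23425

Final: 0.23425


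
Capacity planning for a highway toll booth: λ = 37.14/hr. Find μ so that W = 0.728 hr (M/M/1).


W = 1/(μ−λ) ⇒ μ − λ = 1/W = 1/0.728 = 1.3736
μ = λ + 1/W = 37.14 + 1.3736 = 38.5136 per hr

Final: 38.5136 /hr


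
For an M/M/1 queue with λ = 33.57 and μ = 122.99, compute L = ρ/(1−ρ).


ρ = λ/μ = 33.57/122.99 = 0.2729
L = ρ/(1−ρ) = 0.2729/(1 − 0.2729) = 0.2729/0.7271 = 0.3754

Final: 0.3754


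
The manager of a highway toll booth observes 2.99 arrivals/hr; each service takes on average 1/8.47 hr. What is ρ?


ρ = λ/μ = 2.99/8.47 = 0.3530

Final: 0.3530


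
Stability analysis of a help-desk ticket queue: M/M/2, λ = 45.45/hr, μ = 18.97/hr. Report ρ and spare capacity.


Total capacity cμ = 2·18.97 = 37.94/hr
ρ = λ/(cμ) = 45.45/37.94 = 1.1979
Stable ⇔ ρ < 1: NO
Spare capacity = cμ − λ = 37.94 − 45.45 = -7.51/hr

Final: ρ = 1.1979; unstable; margin = -7.51/hr


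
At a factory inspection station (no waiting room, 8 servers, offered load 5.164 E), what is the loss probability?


B(c,a) = (a^c/c!) / Σ_{k=0}^{c} a^k/k!
a^8/8! = 12.542074
Σ terms (k=0..8): 1.00000 + 5.16400 + 13.33345 + 22.95131 + 29.63014 + 30.60201 + 26.33813 + 19.43001 + 12.54207 = 160.991119
B = 12.542074/160.991119 = 0.077905

Final: 0.077905


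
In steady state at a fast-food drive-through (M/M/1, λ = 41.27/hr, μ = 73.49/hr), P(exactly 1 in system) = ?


ρ = 41.27/73.49 = 0.5616
P_n = (1−ρ)·ρ^n = (1 − 0.5616)·0.5616^1 = 0.4384·0.561573 = 0.246209

Final: 0.246209


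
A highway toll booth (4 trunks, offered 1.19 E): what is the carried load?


B(4,1.19) = 0.025611 (Erlang-B)
Carried load = a(1 − B) = 1.19·(1 − 0.025611) = 1.19·0.974389 = 1.1595 E

Final: 1.1595 Erlangs


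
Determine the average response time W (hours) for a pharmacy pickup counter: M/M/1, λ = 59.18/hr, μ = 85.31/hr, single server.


W = 1/(μ−λ) = 1/(85.31 − 59.18) = 1/26.13 = 0.03827 hr

Final: 0.03827 hr


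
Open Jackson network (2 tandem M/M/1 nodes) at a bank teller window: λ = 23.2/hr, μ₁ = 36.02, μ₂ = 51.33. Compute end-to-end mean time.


Each node sees arrival rate λ = 23.2/hr (tandem ⇒ throughput preserved).
W₁ = 1/(μ₁−λ) = 1/(36.02−23.2) = 0.07800 hr
W₂ = 1/(μ₂−λ) = 1/(51.33−23.2) = 0.03555 hr
W_total = W₁ + W₂ = 0.07800 + 0.03555 = 0.11355 hr

Final: 0.11355 hr


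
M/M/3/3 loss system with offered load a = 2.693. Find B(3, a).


B(c,a) = (a^c/c!) / Σ_{k=0}^{c} a^k/k!
a^3/3! = 3.255051
Σ terms (k=0..3): 1.00000 + 2.69300 + 3.62612 + 3.25505 = 10.574176
B = 3.255051/10.574176 = 0.307830

Final: 0.307830


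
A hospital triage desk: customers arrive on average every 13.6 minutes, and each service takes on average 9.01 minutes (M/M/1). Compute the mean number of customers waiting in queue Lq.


λ = 60/13.6 = 4.4118 /hr
μ = 60/9.01 = 6.6593 /hr
ρ = λ/μ = 4.4118/6.6593 = 0.6625
Lq = ρ²/(1−ρ) = 0.4389/0.3375 = 1.3005

Final: 1.3005


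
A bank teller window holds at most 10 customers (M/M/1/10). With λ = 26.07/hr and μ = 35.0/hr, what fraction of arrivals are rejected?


ρ = λ/μ = 26.07/35.0 = 0.7449
P_K = (1−ρ)ρ^K/(1−ρ^(K+1)) = (0.2551·0.052569)/(1 − 0.039156)
= 0.013413/0.960844 = 0.013959

Final: 0.013959


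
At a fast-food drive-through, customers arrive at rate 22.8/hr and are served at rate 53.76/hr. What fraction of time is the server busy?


ρ = λ/μ = 22.8/53.76 = 0.4241

Final: 0.4241


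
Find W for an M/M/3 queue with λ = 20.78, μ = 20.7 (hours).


a = 1.0039; ρ = 0.3346; P₀ = 0.362170
Lq = P₀·a^c·ρ/(c!(1−ρ)²) = 0.04615
Wq = Lq/λ = 0.04615/20.78 = 0.002221 hr
W = Wq + 1/μ = 0.002221 + 0.04831 = 0.05053 hr

Final: 0.05053 hr


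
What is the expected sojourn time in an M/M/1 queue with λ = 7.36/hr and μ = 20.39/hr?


W = 1/(μ−λ) = 1/(20.39 − 7.36) = 1/13.03 = 0.07675 hr

Final: 0.07675 hr


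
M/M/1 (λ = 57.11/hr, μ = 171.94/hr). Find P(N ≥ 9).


ρ = 57.11/171.94 = 0.3322
P(N ≥ n) = ρ^n = 0.3322^9 = 0.00004921

Final: 0.00004921


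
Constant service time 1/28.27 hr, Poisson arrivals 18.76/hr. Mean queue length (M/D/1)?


ρ = 18.76/28.27 = 0.6636
M/D/1: Lq = ρ²/(2(1−ρ)) = 0.4404/(2·0.3364) = 0.65453

Final: 0.65453


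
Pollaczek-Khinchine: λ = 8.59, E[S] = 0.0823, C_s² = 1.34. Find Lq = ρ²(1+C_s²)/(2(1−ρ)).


ρ = λ·E[S] = 8.59·0.0823 = 0.7070
Lq = ρ²(1+C_s²)/(2(1−ρ)) = 0.4998·(1+1.34)/(2·0.2930)
= 0.4998·2.3400/0.5861 = 1.99545

Final: 1.99545


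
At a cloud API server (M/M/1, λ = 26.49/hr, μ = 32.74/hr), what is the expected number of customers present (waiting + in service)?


ρ = λ/μ = 26.49/32.74 = 0.8091
L = ρ/(1−ρ) = 0.8091/(1 − 0.8091) = 0.8091/0.1909 = 4.2384

Final: 4.2384


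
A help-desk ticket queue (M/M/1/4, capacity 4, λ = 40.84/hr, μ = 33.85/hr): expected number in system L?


ρ = 40.84/33.85 = 1.2065
L = ρ[1 − (K+1)ρ^K + Kρ^(K+1)] / [(1−ρ)(1−ρ^(K+1))]
Numerator: 1.2065·(1 − 5·2.118889 + 4·2.556438) = 0.761671
Denominator: (-0.2065)·(-1.556438) = 0.321403
L = 0.761671/0.321403 = 2.3698

Final: 2.3698


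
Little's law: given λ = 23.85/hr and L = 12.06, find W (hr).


W = L/λ = 12.06/23.85 = 0.5057 hr

Final: 0.5057 hr
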